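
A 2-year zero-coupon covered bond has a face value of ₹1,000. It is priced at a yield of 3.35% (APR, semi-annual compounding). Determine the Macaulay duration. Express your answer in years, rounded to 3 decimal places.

A zero-coupon bond has a single cash flow at maturity, so its Macaulay duration equals its maturity: 2 years.
(Equivalently: 4 semi-annual periods ÷ 2 = 2 years.)

2.000 years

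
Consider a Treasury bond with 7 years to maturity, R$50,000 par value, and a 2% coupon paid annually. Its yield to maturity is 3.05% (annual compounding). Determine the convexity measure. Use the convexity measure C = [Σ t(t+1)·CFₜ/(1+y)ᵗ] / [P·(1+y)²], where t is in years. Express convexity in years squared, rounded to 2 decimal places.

48.59

With y = 0.0305:
  t   CF        PV=CF/(1+0.0305)^t    t·PV        t(t+1)·PV
  1     1,000.00       970.4027       970.4027       1,940.8054
  2     1,000.00       941.6814     1,883.3629       5,650.0886
  3     1,000.00       913.8102     2,741.4307      10,965.7227
  4     1,000.00       886.7639     3,547.0557      17,735.2784
  5     1,000.00       860.5181     4,302.5906      25,815.5436
  6     1,000.00       835.0491     5,010.2947      35,072.0631
  7    51,000.00    41,327.0307   289,289.2152   2,314,313.7216
  Σ                 46,735.2563   307,744.3525   2,411,493.2234
P = 46,735.2563.
Convexity = Σ t(t+1)·PV / [P·(1+y)²] = 2,411,493.2234 / (46,735.2563 × 1.061930) = 48.58984.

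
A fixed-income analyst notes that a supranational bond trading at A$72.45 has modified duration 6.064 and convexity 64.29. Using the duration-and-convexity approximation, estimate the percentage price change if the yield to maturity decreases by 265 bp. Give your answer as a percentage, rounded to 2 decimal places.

Duration effect: -D_mod·Δy = -6.064 × (-0.0265) = +0.160696
Convexity effect: ½·C·(Δy)² = 0.5 × 64.29 × (-0.0265)² = +0.02257382625
ΔP/P ≈ +0.160696 + 0.02257382625 = +0.18326982625
= +18.326982625%.

+18.33%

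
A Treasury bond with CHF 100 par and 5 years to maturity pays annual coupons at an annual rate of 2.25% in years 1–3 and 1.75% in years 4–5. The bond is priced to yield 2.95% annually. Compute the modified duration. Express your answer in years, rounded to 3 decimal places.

4.646 years

Periodic yield y = 0.0295. First find Macaulay duration:
  t   CF        PV=CF/(1+0.0295)^t    t·PV
  1         2.25         2.1855         2.1855
  2         2.25         2.1229         4.2458
  3         2.25         2.0621         6.1862
  4         1.75         1.5579         6.2315
  5       101.75        87.9838       439.9189
  Σ                     95.9122       458.7680
P = 95.9122; Macaulay duration = 458.7680 / 95.9122 = 4.78321 years.
Modified duration = D_Mac / (1 + y) = 4.78321 / 1.0295 = 4.64615 years.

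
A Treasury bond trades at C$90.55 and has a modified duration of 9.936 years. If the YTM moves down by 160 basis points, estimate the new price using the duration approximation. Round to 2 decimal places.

Duration approximation: ΔP/P ≈ -D_mod · Δy = -9.936 × (-0.016) = +0.158976.
New price ≈ 90.55 × (1 + 0.158976) = 104.9452768.

C$104.95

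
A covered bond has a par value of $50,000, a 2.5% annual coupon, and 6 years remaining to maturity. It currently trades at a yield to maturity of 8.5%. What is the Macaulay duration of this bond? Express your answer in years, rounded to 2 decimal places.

Periodic yield y = 0.085. Discount each cash flow and weight by its year:
  t   CF        PV=CF/(1+0.085)^t    t·PV
  1     1,250.00     1,152.0737     1,152.0737
  2     1,250.00     1,061.8191     2,123.6382
  3     1,250.00       978.6351     2,935.9054
  4     1,250.00       901.9679     3,607.8714
  5     1,250.00       831.3068     4,156.5339
  6    51,250.00    31,413.4359   188,480.6154
  Σ                 36,339.2385   202,456.6380
Price P = Σ PV = 36,339.2385.
Macaulay duration = Σ(t·PV) / P = 202,456.6380 / 36,339.2385 = 5.57130 years.

5.57 years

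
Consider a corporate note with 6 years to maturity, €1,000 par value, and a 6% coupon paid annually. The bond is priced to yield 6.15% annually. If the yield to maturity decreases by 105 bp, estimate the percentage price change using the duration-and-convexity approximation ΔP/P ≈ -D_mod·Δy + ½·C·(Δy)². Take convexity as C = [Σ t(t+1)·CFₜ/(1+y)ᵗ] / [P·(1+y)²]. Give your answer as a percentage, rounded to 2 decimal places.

+5.32%

With y = 0.0615:
  t   CF        PV=CF/(1+0.0615)^t    t·PV        t(t+1)·PV
  1        60.00        56.5238        56.5238         113.0476
  2        60.00        53.2490       106.4980         319.4939
  3        60.00        50.1639       150.4917         601.9667
  4        60.00        47.2576       189.0302         945.1511
  5        60.00        44.5196       222.5980       1,335.5880
  6     1,060.00       740.9448     4,445.6690      31,119.6830
  Σ                    992.6586     5,170.8107      34,434.9303
P = 992.6586; D_Mac = 5.20905 yrs; D_mod = 4.90726 yrs; C = 30.78643.
Duration effect: -4.90726 × (-0.0105) = +0.051526
Convexity effect: 0.5 × 30.78643 × (-0.0105)² = +0.0016971
ΔP/P ≈ +0.051526 + 0.0016971 = +0.053223 = +5.3223%.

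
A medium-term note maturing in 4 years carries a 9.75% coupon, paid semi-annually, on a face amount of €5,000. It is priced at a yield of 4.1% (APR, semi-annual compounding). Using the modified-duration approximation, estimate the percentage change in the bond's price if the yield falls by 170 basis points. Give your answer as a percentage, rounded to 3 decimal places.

+5.776%

Periodic yield y = 0.0205. Modified duration first:
  t   CF        PV=CF/(1+0.0205)^t    t·PV
  1       243.75       238.8535       238.8535
  2       243.75       234.0554       468.1107
  3       243.75       229.3536       688.0609
  4       243.75       224.7463       898.9853
  5       243.75       220.2316     1,101.1579
  6       243.75       215.8075     1,294.8451
  7       243.75       211.4723     1,480.3063
  8     5,243.75     4,457.9778    35,663.8228
  Σ                  6,032.4981    41,834.1424
P = 6,032.4981; D_Mac = 6.93480 half-year periods = 3.46740 yrs; D_mod = 3.46740/(1+0.0205) = 3.39774 yrs.
ΔP/P ≈ -D_mod · Δy = -3.39774 × (-0.017) = +0.057762 = +5.7762%.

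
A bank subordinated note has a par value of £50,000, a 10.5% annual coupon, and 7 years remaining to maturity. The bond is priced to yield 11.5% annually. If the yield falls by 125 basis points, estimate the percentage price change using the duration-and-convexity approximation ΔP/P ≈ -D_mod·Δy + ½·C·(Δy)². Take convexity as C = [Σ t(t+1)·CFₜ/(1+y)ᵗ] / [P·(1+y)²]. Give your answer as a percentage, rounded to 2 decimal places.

With y = 0.115:
  t   CF        PV=CF/(1+0.115)^t    t·PV        t(t+1)·PV
  1     5,250.00     4,708.5202     4,708.5202       9,417.0404
  2     5,250.00     4,222.8881     8,445.7761      25,337.3283
  3     5,250.00     3,787.3435    11,362.0306      45,448.1225
  4     5,250.00     3,396.7207    13,586.8827      67,934.4134
  5     5,250.00     3,046.3862    15,231.9312      91,391.5875
  6     5,250.00     2,732.1850    16,393.1099     114,751.7691
  7    55,250.00    25,787.4388   180,512.0718   1,444,096.5740
  Σ                 47,681.4825   250,240.3225   1,798,376.8352
P = 47,681.4825; D_Mac = 5.24817 yrs; D_mod = 4.70688 yrs; C = 30.33760.
Duration effect: -4.70688 × (-0.0125) = +0.058836
Convexity effect: 0.5 × 30.33760 × (-0.0125)² = +0.0023701
ΔP/P ≈ +0.058836 + 0.0023701 = +0.061206 = +6.1206%.

+6.12%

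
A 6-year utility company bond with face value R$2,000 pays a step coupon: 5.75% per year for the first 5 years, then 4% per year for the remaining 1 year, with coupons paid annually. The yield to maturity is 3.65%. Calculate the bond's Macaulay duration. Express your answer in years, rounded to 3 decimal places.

Periodic yield y = 0.0365. Discount each cash flow and weight by its year:
  t   CF        PV=CF/(1+0.0365)^t    t·PV
  1       115.00       110.9503       110.9503
  2       115.00       107.0432       214.0865
  3       115.00       103.2737       309.8212
  4       115.00        99.6370       398.5480
  5       115.00        96.1283       480.6416
  6     2,080.00     1,677.4419    10,064.6516
  Σ                  2,194.4745    11,578.6992
Price P = Σ PV = 2,194.4745.
Macaulay duration = Σ(t·PV) / P = 11,578.6992 / 2,194.4745 = 5.27630 years.

5.276 years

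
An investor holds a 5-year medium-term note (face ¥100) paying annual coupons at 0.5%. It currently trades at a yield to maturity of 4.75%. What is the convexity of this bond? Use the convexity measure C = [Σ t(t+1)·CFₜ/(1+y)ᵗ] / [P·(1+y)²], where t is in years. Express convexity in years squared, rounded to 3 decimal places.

With y = 0.0475:
  t   CF        PV=CF/(1+0.0475)^t    t·PV        t(t+1)·PV
  1         0.50         0.4773         0.4773           0.9547
  2         0.50         0.4557         0.9114           2.7341
  3         0.50         0.4350         1.3051           5.2202
  4         0.50         0.4153         1.6612           8.3058
  5       100.50        79.6885       398.4427       2,390.6564
  Σ                     81.4719       402.7976       2,407.8712
P = 81.4719.
Convexity = Σ t(t+1)·PV / [P·(1+y)²] = 2,407.8712 / (81.4719 × 1.097256) = 26.93503.

26.935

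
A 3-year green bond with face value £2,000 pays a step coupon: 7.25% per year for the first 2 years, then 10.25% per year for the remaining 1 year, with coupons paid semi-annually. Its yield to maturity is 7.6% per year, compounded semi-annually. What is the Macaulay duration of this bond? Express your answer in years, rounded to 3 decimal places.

Periodic yield y = 0.038. Discount each cash flow and weight by its period:
  t   CF        PV=CF/(1+0.038)^t    t·PV
  1        72.50        69.8459        69.8459
  2        72.50        67.2889       134.5778
  3        72.50        64.8255       194.4765
  4        72.50        62.4523       249.8093
  5       102.50        85.0623       425.3115
  6     2,102.50     1,680.9387    10,085.6324
  Σ                  2,030.4136    11,159.6533
Price P = Σ PV = 2,030.4136.
Macaulay duration = Σ(t·PV) / P = 11,159.6533 / 2,030.4136 = 5.49625 half-year periods.
In years: 5.49625 / 2 = 2.74812 years.

2.748 years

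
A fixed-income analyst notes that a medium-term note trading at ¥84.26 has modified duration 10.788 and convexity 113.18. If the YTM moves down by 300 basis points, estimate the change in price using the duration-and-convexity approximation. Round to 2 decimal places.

+¥31.56

Duration effect: -D_mod·Δy = -10.788 × (-0.03) = +0.323640
Convexity effect: ½·C·(Δy)² = 0.5 × 113.18 × (-0.03)² = +0.0509310
ΔP/P ≈ +0.323640 + 0.0509310 = +0.374571
ΔP ≈ 84.26 × (+0.374571) = +31.56135246.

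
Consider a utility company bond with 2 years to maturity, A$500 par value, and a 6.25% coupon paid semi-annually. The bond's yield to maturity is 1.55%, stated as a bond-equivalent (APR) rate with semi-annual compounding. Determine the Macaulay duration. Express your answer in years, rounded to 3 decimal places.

Periodic yield y = 0.00775. Discount each cash flow and weight by its period:
  t   CF        PV=CF/(1+0.00775)^t    t·PV
  1       15.625        15.5048        15.5048
  2       15.625        15.3856        30.7712
  3       15.625        15.2673        45.8018
  4      515.625       499.9456     1,999.7823
  Σ                    546.1033     2,091.8602
Price P = Σ PV = 546.1033.
Macaulay duration = Σ(t·PV) / P = 2,091.8602 / 546.1033 = 3.83052 half-year periods.
In years: 3.83052 / 2 = 1.91526 years.

1.915 years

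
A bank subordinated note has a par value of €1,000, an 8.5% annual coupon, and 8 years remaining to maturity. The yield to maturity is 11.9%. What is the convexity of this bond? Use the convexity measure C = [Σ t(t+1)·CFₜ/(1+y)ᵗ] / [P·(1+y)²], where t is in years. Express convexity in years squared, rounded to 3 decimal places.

With y = 0.119:
  t   CF        PV=CF/(1+0.119)^t    t·PV        t(t+1)·PV
  1        85.00        75.9607        75.9607         151.9214
  2        85.00        67.8826       135.7653         407.2959
  3        85.00        60.6637       181.9910         727.9640
  4        85.00        54.2124       216.8496       1,084.2479
  5        85.00        48.4472       242.2359       1,453.4154
  6        85.00        43.2951       259.7704       1,818.3928
  7        85.00        38.6909       270.8360       2,166.6878
  8     1,085.00       441.3560     3,530.8481      31,777.6328
  Σ                    830.5085     4,914.2569      39,587.5579
P = 830.5085.
Convexity = Σ t(t+1)·PV / [P·(1+y)²] = 39,587.5579 / (830.5085 × 1.252161) = 38.06751.

38.068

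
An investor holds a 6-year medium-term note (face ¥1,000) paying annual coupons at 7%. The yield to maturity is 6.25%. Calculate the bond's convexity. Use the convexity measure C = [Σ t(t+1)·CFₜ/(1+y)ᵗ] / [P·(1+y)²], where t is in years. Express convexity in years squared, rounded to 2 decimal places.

With y = 0.0625:
  t   CF        PV=CF/(1+0.0625)^t    t·PV        t(t+1)·PV
  1        70.00        65.8824        65.8824         131.7647
  2        70.00        62.0069       124.0138         372.0415
  3        70.00        58.3595       175.0784         700.3135
  4        70.00        54.9265       219.7062       1,098.5309
  5        70.00        51.6956       258.4779       1,550.8672
  6     1,070.00       743.7212     4,462.3270      31,236.2892
  Σ                  1,036.5920     5,305.4856      35,089.8070
P = 1,036.5920.
Convexity = Σ t(t+1)·PV / [P·(1+y)²] = 35,089.8070 / (1,036.5920 × 1.128906) = 29.98577.

29.99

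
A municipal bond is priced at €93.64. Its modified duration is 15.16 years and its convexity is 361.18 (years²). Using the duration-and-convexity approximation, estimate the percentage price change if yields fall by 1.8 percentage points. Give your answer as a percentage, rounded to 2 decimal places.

+33.14%

Duration effect: -D_mod·Δy = -15.16 × (-0.018) = +0.272880
Convexity effect: ½·C·(Δy)² = 0.5 × 361.18 × (-0.018)² = +0.05851116
ΔP/P ≈ +0.272880 + 0.05851116 = +0.33139116
= +33.139116%.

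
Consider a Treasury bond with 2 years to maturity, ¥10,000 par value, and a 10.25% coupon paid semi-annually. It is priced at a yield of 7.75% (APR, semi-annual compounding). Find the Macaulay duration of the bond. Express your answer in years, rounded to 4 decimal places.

Periodic yield y = 0.03875. Discount each cash flow and weight by its period:
  t   CF        PV=CF/(1+0.03875)^t    t·PV
  1       512.50       493.3815       493.3815
  2       512.50       474.9761       949.9523
  3       512.50       457.2574     1,371.7723
  4    10,512.50     9,029.4617    36,117.8469
  Σ                 10,455.0768    38,932.9529
Price P = Σ PV = 10,455.0768.
Macaulay duration = Σ(t·PV) / P = 38,932.9529 / 10,455.0768 = 3.72383 half-year periods.
In years: 3.72383 / 2 = 1.86192 years.

1.8619 years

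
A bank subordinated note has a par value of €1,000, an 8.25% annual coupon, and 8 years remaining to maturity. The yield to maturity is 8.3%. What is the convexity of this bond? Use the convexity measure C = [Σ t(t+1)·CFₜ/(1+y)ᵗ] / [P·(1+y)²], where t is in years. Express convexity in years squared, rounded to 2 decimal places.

42.91

With y = 0.083:
  t   CF        PV=CF/(1+0.083)^t    t·PV        t(t+1)·PV
  1        82.50        76.1773        76.1773         152.3546
  2        82.50        70.3391       140.6783         422.0348
  3        82.50        64.9484       194.8453         779.3810
  4        82.50        59.9708       239.8834       1,199.4168
  5        82.50        55.3747       276.8737       1,661.2421
  6        82.50        51.1309       306.7852       2,147.4967
  7        82.50        47.2123       330.4858       2,643.8863
  8     1,082.50       572.0056     4,576.0445      41,184.4005
  Σ                    997.1591     6,141.7734      50,190.2127
P = 997.1591.
Convexity = Σ t(t+1)·PV / [P·(1+y)²] = 50,190.2127 / (997.1591 × 1.172889) = 42.91387.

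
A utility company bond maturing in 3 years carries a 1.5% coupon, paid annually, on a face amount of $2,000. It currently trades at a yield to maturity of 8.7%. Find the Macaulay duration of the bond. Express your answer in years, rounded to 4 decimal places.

Periodic yield y = 0.087. Discount each cash flow and weight by its year:
  t   CF        PV=CF/(1+0.087)^t    t·PV
  1        30.00        27.5989        27.5989
  2        30.00        25.3900        50.7799
  3     2,030.00     1,580.5470     4,741.6409
  Σ                  1,633.5358     4,820.0197
Price P = Σ PV = 1,633.5358.
Macaulay duration = Σ(t·PV) / P = 4,820.0197 / 1,633.5358 = 2.95067 years.

2.9507 years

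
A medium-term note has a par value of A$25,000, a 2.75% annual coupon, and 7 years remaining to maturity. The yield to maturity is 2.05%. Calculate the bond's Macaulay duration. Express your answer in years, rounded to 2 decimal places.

6.48 years

Periodic yield y = 0.0205. Discount each cash flow and weight by its year:
  t   CF        PV=CF/(1+0.0205)^t    t·PV
  1       687.50       673.6894       673.6894
  2       687.50       660.1562     1,320.3123
  3       687.50       646.8948     1,940.6845
  4       687.50       633.8999     2,535.5995
  5       687.50       621.1660     3,105.8299
  6       687.50       608.6879     3,652.1272
  7    25,687.50    22,285.9307   156,001.5150
  Σ                 26,130.4248   169,229.7577
Price P = Σ PV = 26,130.4248.
Macaulay duration = Σ(t·PV) / P = 169,229.7577 / 26,130.4248 = 6.47635 years.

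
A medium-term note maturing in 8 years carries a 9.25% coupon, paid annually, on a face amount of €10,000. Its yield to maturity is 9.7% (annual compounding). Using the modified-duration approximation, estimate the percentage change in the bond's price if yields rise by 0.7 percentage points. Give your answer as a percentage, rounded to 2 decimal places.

Periodic yield y = 0.097. Modified duration first:
  t   CF        PV=CF/(1+0.097)^t    t·PV
  1       925.00       843.2088       843.2088
  2       925.00       768.6497     1,537.2995
  3       925.00       700.6834     2,102.0503
  4       925.00       638.7269     2,554.9077
  5       925.00       582.2488     2,911.2440
  6       925.00       530.7646     3,184.5877
  7       925.00       483.8328     3,386.8299
  8    10,925.00     5,209.1687    41,673.3499
  Σ                  9,757.2838    58,193.4776
P = 9,757.2838; D_Mac = 5.96411 yrs; D_mod = 5.96411/(1+0.097) = 5.43674 yrs.
ΔP/P ≈ -D_mod · Δy = -5.43674 × (+0.007) = -0.038057 = -3.8057%.

-3.81%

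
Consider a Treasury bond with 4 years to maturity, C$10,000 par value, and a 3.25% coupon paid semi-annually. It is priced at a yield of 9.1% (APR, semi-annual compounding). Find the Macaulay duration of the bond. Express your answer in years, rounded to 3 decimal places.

3.753 years

Periodic yield y = 0.0455. Discount each cash flow and weight by its period:
  t   CF        PV=CF/(1+0.0455)^t    t·PV
  1       162.50       155.4280       155.4280
  2       162.50       148.6638       297.3276
  3       162.50       142.1940       426.5820
  4       162.50       136.0057       544.0229
  5       162.50       130.0868       650.4339
  6       162.50       124.4254       746.5526
  7       162.50       119.0105       833.0732
  8    10,162.50     7,118.8241    56,950.5927
  Σ                  8,074.6383    60,604.0130
Price P = Σ PV = 8,074.6383.
Macaulay duration = Σ(t·PV) / P = 60,604.0130 / 8,074.6383 = 7.50548 half-year periods.
In years: 7.50548 / 2 = 3.75274 years.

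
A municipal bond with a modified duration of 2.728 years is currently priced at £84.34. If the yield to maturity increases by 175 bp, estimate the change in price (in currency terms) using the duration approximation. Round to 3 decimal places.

-£4.026

Duration approximation: ΔP/P ≈ -D_mod · Δy = -2.728 × (+0.0175) = -0.047740.
ΔP ≈ 84.34 × (-0.047740) = -4.0263916.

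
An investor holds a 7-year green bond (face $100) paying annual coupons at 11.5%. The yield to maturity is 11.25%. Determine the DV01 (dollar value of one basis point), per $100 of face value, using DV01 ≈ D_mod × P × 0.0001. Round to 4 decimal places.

$0.0471

Periodic yield y = 0.1125.
  t   CF        PV=CF/(1+0.1125)^t    t·PV
  1        11.50        10.3371        10.3371
  2        11.50         9.2918        18.5835
  3        11.50         8.3521        25.0564
  4        11.50         7.5075        30.0302
  5        11.50         6.7484        33.7418
  6        11.50         6.0659        36.3956
  7       111.50        52.8658       370.0605
  Σ                    101.1686       524.2051
P = 101.1686; D_Mac = 5.18150 yrs; D_mod = 4.65753 yrs.
DV01 ≈ 4.65753 × 101.1686 × 0.0001 = 0.047120.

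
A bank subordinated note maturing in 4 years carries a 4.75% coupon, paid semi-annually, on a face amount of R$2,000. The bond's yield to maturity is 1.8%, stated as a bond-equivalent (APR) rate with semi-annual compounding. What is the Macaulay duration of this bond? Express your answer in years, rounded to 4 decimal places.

3.7092 years

Periodic yield y = 0.009. Discount each cash flow and weight by its period:
  t   CF        PV=CF/(1+0.009)^t    t·PV
  1        47.50        47.0763        47.0763
  2        47.50        46.6564        93.3128
  3        47.50        46.2402       138.7207
  4        47.50        45.8278       183.3112
  5        47.50        45.4190       227.0951
  6        47.50        45.0139       270.0834
  7        47.50        44.6124       312.2867
  8     2,047.50     1,905.8757    15,247.0059
  Σ                  2,226.7218    16,518.8921
Price P = Σ PV = 2,226.7218.
Macaulay duration = Σ(t·PV) / P = 16,518.8921 / 2,226.7218 = 7.41848 half-year periods.
In years: 7.41848 / 2 = 3.70924 years.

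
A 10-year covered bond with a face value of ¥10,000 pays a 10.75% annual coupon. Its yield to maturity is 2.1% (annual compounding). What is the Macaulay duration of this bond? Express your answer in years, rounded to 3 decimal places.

Periodic yield y = 0.021. Discount each cash flow and weight by its year:
  t   CF        PV=CF/(1+0.021)^t    t·PV
  1     1,075.00     1,052.8893     1,052.8893
  2     1,075.00     1,031.2334     2,062.4668
  3     1,075.00     1,010.0229     3,030.0688
  4     1,075.00       989.2487     3,956.9949
  5     1,075.00       968.9018     4,844.5089
  6     1,075.00       948.9733     5,693.8400
  7     1,075.00       929.4548     6,506.1835
  8     1,075.00       910.3377     7,282.7016
  9     1,075.00       891.6138     8,024.5243
  10   11,075.00     8,996.7637    89,967.6370
  Σ                 17,729.4395   132,421.8152
Price P = Σ PV = 17,729.4395.
Macaulay duration = Σ(t·PV) / P = 132,421.8152 / 17,729.4395 = 7.46904 years.

7.469 years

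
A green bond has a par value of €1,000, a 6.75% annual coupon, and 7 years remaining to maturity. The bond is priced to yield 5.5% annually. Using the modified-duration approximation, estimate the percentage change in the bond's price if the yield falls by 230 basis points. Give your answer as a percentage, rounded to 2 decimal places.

Periodic yield y = 0.055. Modified duration first:
  t   CF        PV=CF/(1+0.055)^t    t·PV
  1        67.50        63.9810        63.9810
  2        67.50        60.6455       121.2911
  3        67.50        57.4839       172.4518
  4        67.50        54.4871       217.9485
  5        67.50        51.6466       258.2328
  6        67.50        48.9541       293.7246
  7     1,067.50       733.8388     5,136.8716
  Σ                  1,071.0371     6,264.5014
P = 1,071.0371; D_Mac = 5.84901 yrs; D_mod = 5.84901/(1+0.055) = 5.54408 yrs.
ΔP/P ≈ -D_mod · Δy = -5.54408 × (-0.023) = +0.127514 = +12.7514%.

+12.75%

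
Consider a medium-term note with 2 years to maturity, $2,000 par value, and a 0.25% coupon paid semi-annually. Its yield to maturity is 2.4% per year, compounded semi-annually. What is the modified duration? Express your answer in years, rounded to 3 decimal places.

Periodic yield y = 0.012. First find Macaulay duration:
  t   CF        PV=CF/(1+0.012)^t    t·PV
  1         2.50         2.4704         2.4704
  2         2.50         2.4411         4.8821
  3         2.50         2.4121         7.2364
  4     2,002.50     1,909.1958     7,636.7833
  Σ                  1,916.5194     7,651.3721
P = 1,916.5194; Macaulay duration = 7,651.3721 / 1,916.5194 = 3.99233 half-year periods = 1.99616 years.
Modified duration = D_Mac / (1 + y) = 1.99616 / 1.012 = 1.97249 years.

1.972 years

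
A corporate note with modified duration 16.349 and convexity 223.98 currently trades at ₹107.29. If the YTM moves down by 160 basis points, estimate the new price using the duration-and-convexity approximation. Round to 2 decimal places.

₹138.43

Duration effect: -D_mod·Δy = -16.349 × (-0.016) = +0.261584
Convexity effect: ½·C·(Δy)² = 0.5 × 223.98 × (-0.016)² = +0.02866944
ΔP/P ≈ +0.261584 + 0.02866944 = +0.29025344
New price ≈ 107.29 × (1 + 0.29025344) = 138.4312915776.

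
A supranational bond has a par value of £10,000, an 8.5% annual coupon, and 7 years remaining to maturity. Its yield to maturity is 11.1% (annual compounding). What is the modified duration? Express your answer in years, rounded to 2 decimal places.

4.90 years

Periodic yield y = 0.111. First find Macaulay duration:
  t   CF        PV=CF/(1+0.111)^t    t·PV
  1       850.00       765.0765       765.0765
  2       850.00       688.6377     1,377.2754
  3       850.00       619.8359     1,859.5078
  4       850.00       557.9081     2,231.6325
  5       850.00       502.1675     2,510.8377
  6       850.00       451.9960     2,711.9759
  7    10,850.00     5,193.1555    36,352.0884
  Σ                  8,778.7773    47,808.3942
P = 8,778.7773; Macaulay duration = 47,808.3942 / 8,778.7773 = 5.44591 years.
Modified duration = D_Mac / (1 + y) = 5.44591 / 1.111 = 4.90181 years.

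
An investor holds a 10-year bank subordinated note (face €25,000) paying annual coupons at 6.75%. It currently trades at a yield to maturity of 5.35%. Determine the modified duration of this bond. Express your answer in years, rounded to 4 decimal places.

Periodic yield y = 0.0535. First find Macaulay duration:
  t   CF        PV=CF/(1+0.0535)^t    t·PV
  1     1,687.50     1,601.8035     1,601.8035
  2     1,687.50     1,520.4590     3,040.9179
  3     1,687.50     1,443.2453     4,329.7360
  4     1,687.50     1,369.9529     5,479.8114
  5     1,687.50     1,300.3824     6,501.9120
  6     1,687.50     1,234.3449     7,406.0697
  7     1,687.50     1,171.6611     8,201.6275
  8     1,687.50     1,112.1605     8,897.2839
  9     1,687.50     1,055.6815     9,501.1337
  10   26,687.50    15,847.5632   158,475.6322
  Σ                 27,657.2543   213,435.9278
P = 27,657.2543; Macaulay duration = 213,435.9278 / 27,657.2543 = 7.71718 years.
Modified duration = D_Mac / (1 + y) = 7.71718 / 1.0535 = 7.32527 years.

7.3253 years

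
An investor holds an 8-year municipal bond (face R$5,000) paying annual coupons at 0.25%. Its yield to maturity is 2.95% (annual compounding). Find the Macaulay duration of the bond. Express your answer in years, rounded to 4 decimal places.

Periodic yield y = 0.0295. Discount each cash flow and weight by its year:
  t   CF        PV=CF/(1+0.0295)^t    t·PV
  1        12.50        12.1418        12.1418
  2        12.50        11.7939        23.5878
  3        12.50        11.4559        34.3678
  4        12.50        11.1277        44.5107
  5        12.50        10.8088        54.0441
  6        12.50        10.4991        62.9946
  7        12.50        10.1982        71.3877
  8     5,012.50     3,972.3141    31,778.5125
  Σ                  4,050.3396    32,081.5471
Price P = Σ PV = 4,050.3396.
Macaulay duration = Σ(t·PV) / P = 32,081.5471 / 4,050.3396 = 7.92071 years.

7.9207 years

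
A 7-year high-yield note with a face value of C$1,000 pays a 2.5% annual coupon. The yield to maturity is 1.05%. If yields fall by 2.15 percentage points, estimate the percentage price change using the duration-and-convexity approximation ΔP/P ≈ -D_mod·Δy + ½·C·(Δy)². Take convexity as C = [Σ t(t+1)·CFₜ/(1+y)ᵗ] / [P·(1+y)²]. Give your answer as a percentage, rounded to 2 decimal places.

+15.06%

With y = 0.0105:
  t   CF        PV=CF/(1+0.0105)^t    t·PV        t(t+1)·PV
  1        25.00        24.7402        24.7402          49.4805
  2        25.00        24.4832        48.9663         146.8989
  3        25.00        24.2288        72.6863         290.7450
  4        25.00        23.9770        95.9080         479.5399
  5        25.00        23.7279       118.6393         711.8356
  6        25.00        23.4813       140.8878         986.2145
  7     1,025.00       952.7296     6,669.1069      53,352.8554
  Σ                  1,097.3678     7,170.9347      56,017.5698
P = 1,097.3678; D_Mac = 6.53467 yrs; D_mod = 6.46677 yrs; C = 49.99187.
Duration effect: -6.46677 × (-0.0215) = +0.139035
Convexity effect: 0.5 × 49.99187 × (-0.0215)² = +0.0115544
ΔP/P ≈ +0.139035 + 0.0115544 = +0.150590 = +15.0590%.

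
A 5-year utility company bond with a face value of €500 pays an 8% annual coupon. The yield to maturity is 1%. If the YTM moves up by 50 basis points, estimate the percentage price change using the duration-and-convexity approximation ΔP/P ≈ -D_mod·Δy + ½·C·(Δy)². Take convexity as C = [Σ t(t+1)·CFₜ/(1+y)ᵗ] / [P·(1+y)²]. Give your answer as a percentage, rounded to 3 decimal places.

With y = 0.01:
  t   CF        PV=CF/(1+0.01)^t    t·PV        t(t+1)·PV
  1        40.00        39.6040        39.6040          79.2079
  2        40.00        39.2118        78.4237         235.2711
  3        40.00        38.8236       116.4708         465.8833
  4        40.00        38.4392       153.7569         768.7843
  5       540.00       513.7915     2,568.9574      15,413.7441
  Σ                    669.8701     2,957.2127      16,962.8907
P = 669.8701; D_Mac = 4.41461 yrs; D_mod = 4.37090 yrs; C = 24.82370.
Duration effect: -4.37090 × (+0.005) = -0.021854
Convexity effect: 0.5 × 24.82370 × (0.005)² = +0.0003103
ΔP/P ≈ -0.021854 + 0.0003103 = -0.021544 = -2.1544%.

-2.154%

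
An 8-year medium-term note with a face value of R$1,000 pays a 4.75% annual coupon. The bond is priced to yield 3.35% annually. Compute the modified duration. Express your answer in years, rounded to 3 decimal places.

6.676 years

Periodic yield y = 0.0335. First find Macaulay duration:
  t   CF        PV=CF/(1+0.0335)^t    t·PV
  1        47.50        45.9603        45.9603
  2        47.50        44.4706        88.9411
  3        47.50        43.0291       129.0873
  4        47.50        41.6343       166.5374
  5        47.50        40.2848       201.4240
  6        47.50        38.9790       233.8740
  7        47.50        37.7155       264.0087
  8     1,047.50       804.7670     6,438.1364
  Σ                  1,096.8407     7,567.9692
P = 1,096.8407; Macaulay duration = 7,567.9692 / 1,096.8407 = 6.89979 years.
Modified duration = D_Mac / (1 + y) = 6.89979 / 1.0335 = 6.67614 years.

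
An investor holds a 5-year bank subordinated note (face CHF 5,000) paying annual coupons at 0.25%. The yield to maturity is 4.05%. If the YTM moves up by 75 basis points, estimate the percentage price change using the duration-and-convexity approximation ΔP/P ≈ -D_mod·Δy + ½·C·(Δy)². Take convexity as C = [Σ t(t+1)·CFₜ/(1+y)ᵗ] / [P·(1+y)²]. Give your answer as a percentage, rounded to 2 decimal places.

-3.51%

With y = 0.0405:
  t   CF        PV=CF/(1+0.0405)^t    t·PV        t(t+1)·PV
  1        12.50        12.0135        12.0135          24.0269
  2        12.50        11.5458        23.0917          69.2751
  3        12.50        11.0964        33.2893         133.1573
  4        12.50        10.6645        42.6581         213.2906
  5     5,012.50     4,110.0203    20,550.1013     123,300.6079
  Σ                  4,155.3405    20,661.1539     123,740.3577
P = 4,155.3405; D_Mac = 4.97219 yrs; D_mod = 4.77866 yrs; C = 27.50557.
Duration effect: -4.77866 × (+0.0075) = -0.035840
Convexity effect: 0.5 × 27.50557 × (0.0075)² = +0.0007736
ΔP/P ≈ -0.035840 + 0.0007736 = -0.035066 = -3.5066%.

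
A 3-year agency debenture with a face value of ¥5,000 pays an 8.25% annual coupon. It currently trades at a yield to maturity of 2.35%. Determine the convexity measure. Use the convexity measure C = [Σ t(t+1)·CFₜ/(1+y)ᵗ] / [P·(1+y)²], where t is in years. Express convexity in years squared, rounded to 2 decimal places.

With y = 0.0235:
  t   CF        PV=CF/(1+0.0235)^t    t·PV        t(t+1)·PV
  1       412.50       403.0288       403.0288         806.0576
  2       412.50       393.7751       787.5502       2,362.6506
  3     5,412.50     5,048.1746    15,144.5238      60,578.0953
  Σ                  5,844.9785    16,335.1029      63,746.8036
P = 5,844.9785.
Convexity = Σ t(t+1)·PV / [P·(1+y)²] = 63,746.8036 / (5,844.9785 × 1.047552) = 10.41118.

10.41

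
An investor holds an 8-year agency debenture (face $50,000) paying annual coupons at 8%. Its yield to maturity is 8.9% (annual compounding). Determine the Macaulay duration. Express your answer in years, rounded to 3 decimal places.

Periodic yield y = 0.089. Discount each cash flow and weight by its year:
  t   CF        PV=CF/(1+0.089)^t    t·PV
  1     4,000.00     3,673.0946     3,673.0946
  2     4,000.00     3,372.9060     6,745.8119
  3     4,000.00     3,097.2506     9,291.7519
  4     4,000.00     2,844.1236    11,376.4946
  5     4,000.00     2,611.6838    13,058.4189
  6     4,000.00     2,398.2404    14,389.4423
  7     4,000.00     2,202.2409    15,415.6866
  8    54,000.00    27,300.5076   218,404.0607
  Σ                 47,500.0475   292,354.7616
Price P = Σ PV = 47,500.0475.
Macaulay duration = Σ(t·PV) / P = 292,354.7616 / 47,500.0475 = 6.15483 years.

6.155 years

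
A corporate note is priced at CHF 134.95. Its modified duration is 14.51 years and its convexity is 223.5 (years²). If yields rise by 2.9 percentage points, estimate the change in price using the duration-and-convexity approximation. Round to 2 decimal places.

Duration effect: -D_mod·Δy = -14.51 × (+0.029) = -0.420790
Convexity effect: ½·C·(Δy)² = 0.5 × 223.5 × (0.029)² = +0.09398175
ΔP/P ≈ -0.420790 + 0.09398175 = -0.32680825
ΔP ≈ 134.95 × (-0.32680825) = -44.1027733375.

-CHF 44.10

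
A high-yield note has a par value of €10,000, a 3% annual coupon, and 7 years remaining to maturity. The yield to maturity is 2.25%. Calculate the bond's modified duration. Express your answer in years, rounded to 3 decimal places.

Periodic yield y = 0.0225. First find Macaulay duration:
  t   CF        PV=CF/(1+0.0225)^t    t·PV
  1       300.00       293.3985       293.3985
  2       300.00       286.9423       573.8847
  3       300.00       280.6282       841.8846
  4       300.00       274.4530     1,097.8120
  5       300.00       268.4137     1,342.0685
  6       300.00       262.5073     1,575.0437
  7    10,300.00     8,814.4254    61,700.9780
  Σ                 10,480.7685    67,425.0700
P = 10,480.7685; Macaulay duration = 67,425.0700 / 10,480.7685 = 6.43322 years.
Modified duration = D_Mac / (1 + y) = 6.43322 / 1.0225 = 6.29166 years.

6.292 years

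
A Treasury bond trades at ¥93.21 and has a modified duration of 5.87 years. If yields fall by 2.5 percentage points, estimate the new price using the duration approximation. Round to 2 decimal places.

¥106.89

Duration approximation: ΔP/P ≈ -D_mod · Δy = -5.87 × (-0.025) = +0.146750.
New price ≈ 93.21 × (1 + 0.146750) = 106.8885675.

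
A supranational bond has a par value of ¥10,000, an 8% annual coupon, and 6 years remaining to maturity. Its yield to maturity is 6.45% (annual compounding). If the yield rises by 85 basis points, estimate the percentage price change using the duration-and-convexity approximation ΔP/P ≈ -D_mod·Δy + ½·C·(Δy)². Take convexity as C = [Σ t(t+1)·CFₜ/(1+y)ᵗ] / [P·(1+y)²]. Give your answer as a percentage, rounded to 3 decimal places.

With y = 0.0645:
  t   CF        PV=CF/(1+0.0645)^t    t·PV        t(t+1)·PV
  1       800.00       751.5265       751.5265       1,503.0531
  2       800.00       705.9902     1,411.9803       4,235.9410
  3       800.00       663.2129     1,989.6388       7,958.5553
  4       800.00       623.0277     2,492.1106      12,460.5531
  5       800.00       585.2773     2,926.3864      17,558.3181
  6    10,800.00     7,422.4924    44,534.9543     311,744.6803
  Σ                 10,751.5270    54,106.5970     355,461.1008
P = 10,751.5270; D_Mac = 5.03246 yrs; D_mod = 4.72753 yrs; C = 29.17633.
Duration effect: -4.72753 × (+0.0085) = -0.040184
Convexity effect: 0.5 × 29.17633 × (0.0085)² = +0.0010540
ΔP/P ≈ -0.040184 + 0.0010540 = -0.039130 = -3.9130%.

-3.913%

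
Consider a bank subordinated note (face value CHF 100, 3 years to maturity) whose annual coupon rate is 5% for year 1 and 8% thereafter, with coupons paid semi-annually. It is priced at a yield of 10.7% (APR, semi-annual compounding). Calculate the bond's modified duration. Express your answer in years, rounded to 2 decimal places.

Periodic yield y = 0.0535. First find Macaulay duration:
  t   CF        PV=CF/(1+0.0535)^t    t·PV
  1         2.50         2.3730         2.3730
  2         2.50         2.2525         4.5051
  3         4.00         3.4210        10.2631
  4         4.00         3.2473        12.9892
  5         4.00         3.0824        15.4119
  6       104.00        76.0722       456.4333
  Σ                     90.4485       501.9756
P = 90.4485; Macaulay duration = 501.9756 / 90.4485 = 5.54985 half-year periods = 2.77492 years.
Modified duration = D_Mac / (1 + y) = 2.77492 / 1.0535 = 2.63401 years.

2.63 years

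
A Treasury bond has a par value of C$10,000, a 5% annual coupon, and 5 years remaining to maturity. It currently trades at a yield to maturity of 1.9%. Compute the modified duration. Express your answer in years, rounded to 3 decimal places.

Periodic yield y = 0.019. First find Macaulay duration:
  t   CF        PV=CF/(1+0.019)^t    t·PV
  1       500.00       490.6771       490.6771
  2       500.00       481.5281       963.0562
  3       500.00       472.5497     1,417.6490
  4       500.00       463.7386     1,854.9545
  5    10,500.00     9,556.9294    47,784.6471
  Σ                 11,465.4229    52,510.9839
P = 11,465.4229; Macaulay duration = 52,510.9839 / 11,465.4229 = 4.57994 years.
Modified duration = D_Mac / (1 + y) = 4.57994 / 1.019 = 4.49455 years.

4.495 years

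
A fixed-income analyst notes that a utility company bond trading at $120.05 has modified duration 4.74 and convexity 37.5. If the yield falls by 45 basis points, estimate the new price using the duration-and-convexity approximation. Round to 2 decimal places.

Duration effect: -D_mod·Δy = -4.74 × (-0.0045) = +0.021330
Convexity effect: ½·C·(Δy)² = 0.5 × 37.5 × (-0.0045)² = +0.0003796875
ΔP/P ≈ +0.021330 + 0.0003796875 = +0.0217096875
New price ≈ 120.05 × (1 + 0.0217096875) = 122.656247984375.

$122.66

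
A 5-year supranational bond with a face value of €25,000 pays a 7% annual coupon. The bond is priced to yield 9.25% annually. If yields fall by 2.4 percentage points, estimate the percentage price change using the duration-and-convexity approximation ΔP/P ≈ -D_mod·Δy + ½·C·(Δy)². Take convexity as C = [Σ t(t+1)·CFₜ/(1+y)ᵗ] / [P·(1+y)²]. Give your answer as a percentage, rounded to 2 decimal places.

With y = 0.0925:
  t   CF        PV=CF/(1+0.0925)^t    t·PV        t(t+1)·PV
  1     1,750.00     1,601.8307     1,601.8307       3,203.6613
  2     1,750.00     1,466.2066     2,932.4131       8,797.2393
  3     1,750.00     1,342.0655     4,026.1965      16,104.7860
  4     1,750.00     1,228.4352     4,913.7410      24,568.7048
  5    26,750.00    17,187.6522    85,938.2612     515,629.5674
  Σ                 22,826.1902    99,412.4425     568,303.9588
P = 22,826.1902; D_Mac = 4.35519 yrs; D_mod = 3.98645 yrs; C = 20.85952.
Duration effect: -3.98645 × (-0.024) = +0.095675
Convexity effect: 0.5 × 20.85952 × (-0.024)² = +0.0060075
ΔP/P ≈ +0.095675 + 0.0060075 = +0.101682 = +10.1682%.

+10.17%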